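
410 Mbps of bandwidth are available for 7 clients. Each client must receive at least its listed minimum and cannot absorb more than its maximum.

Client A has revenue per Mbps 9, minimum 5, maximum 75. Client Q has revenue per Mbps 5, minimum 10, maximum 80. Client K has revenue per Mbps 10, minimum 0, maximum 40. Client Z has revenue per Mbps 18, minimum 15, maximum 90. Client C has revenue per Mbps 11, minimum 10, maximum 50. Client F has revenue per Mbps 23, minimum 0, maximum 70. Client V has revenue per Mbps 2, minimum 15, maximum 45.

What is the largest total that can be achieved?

Meeting every minimum uses 5+10+0+15+10+0+15 = 55 Mbps, leaving 355.
Rank by revenue per Mbps: Client F 23 > Client Z 18 > Client C 11 > Client K 10 > Client A 9 > Client Q 5 > Client V 2.
Give Client F 70 more to hit its cap of 70 → 285 left.
Client Z: +75 to 90 (cap) → 210 left.
Client C: +40 to 50 (cap) → 170 left.
Client K takes 40 more to reach its cap of 40 → 130 left.
Client A: +70 to 75 (cap) → 60 left.
Only 60 left; Client Q takes them to reach 70.
Total = 9×75 + 5×70 + 10×40 + 18×90 + 11×50 + 23×70 + 2×15 = 5235.

5235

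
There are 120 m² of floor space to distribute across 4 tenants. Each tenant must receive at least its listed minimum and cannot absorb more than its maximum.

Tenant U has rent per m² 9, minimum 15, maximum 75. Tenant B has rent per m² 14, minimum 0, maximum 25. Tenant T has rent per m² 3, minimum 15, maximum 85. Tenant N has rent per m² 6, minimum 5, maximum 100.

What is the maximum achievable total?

1100

Meeting every minimum uses 15+0+15+5 = 35 m², leaving 85.
Order the tenants by rent per m²: Tenant B 14 > Tenant U 9 > Tenant N 6 > Tenant T 3.
Tenant B takes 25 more to reach its cap of 25 ; 60 left.
Give Tenant U 60 more to hit its cap of 75 ; 0 left.
Total = 9×75 + 14×25 + 3×15 + 6×5 = 1100.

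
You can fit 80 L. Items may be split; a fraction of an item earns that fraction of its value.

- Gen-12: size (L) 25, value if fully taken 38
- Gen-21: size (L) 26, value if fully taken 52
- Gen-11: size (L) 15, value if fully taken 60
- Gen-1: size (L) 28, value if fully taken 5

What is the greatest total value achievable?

152.5

Best value per unit of size first: Gen-11 60/15≈4, Gen-21 52/26≈2, Gen-12 38/25≈1.52, Gen-1 5/28≈0.179.
Take all of Gen-11 (15 L, value 60) → 65 L left.
Take all of Gen-21 (26 L, value 52) → 39 L left.
Gen-12: take in full, 25 L for value 38 → 14 left.
Only 14 L remain; take 14/28 of Gen-1 for value 5×14/28 = 2.5.
Total value = 152.5.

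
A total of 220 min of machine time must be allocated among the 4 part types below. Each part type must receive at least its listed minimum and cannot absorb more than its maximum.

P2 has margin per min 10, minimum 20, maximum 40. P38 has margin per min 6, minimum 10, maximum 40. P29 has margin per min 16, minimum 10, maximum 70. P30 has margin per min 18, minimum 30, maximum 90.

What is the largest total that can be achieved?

Meeting every minimum uses 20+10+10+30 = 70 min, leaving 150.
Rank by margin per min: P30 18 > P29 16 > P2 10 > P38 6.
Give P30 60 more to hit its cap of 90 ; 90 left.
P29: +60 to 70 (cap) ; 30 left.
P2: +20 to 40 (cap) ; 10 left.
P38 has room for 30 more but only 10 remain, so it gets 20.
Total = 10×40 + 6×20 + 16×70 + 18×90 = 3260.

3260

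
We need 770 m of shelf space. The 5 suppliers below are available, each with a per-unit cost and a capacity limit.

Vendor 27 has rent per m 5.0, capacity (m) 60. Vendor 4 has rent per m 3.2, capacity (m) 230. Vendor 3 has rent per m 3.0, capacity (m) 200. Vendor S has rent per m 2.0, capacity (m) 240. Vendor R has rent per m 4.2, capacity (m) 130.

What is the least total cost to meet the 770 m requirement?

2236

Use suppliers in increasing cost order.
Vendor S at 2.0: take all 240 m → 530 still needed.
Take 200 from Vendor 3 at 3.0 → need 330 more.
Vendor 4 at 3.2: take all 230 m → 100 still needed.
Take 100 from Vendor R at 4.2 to finish.
Vendor 27: unused.
Cost = 240×2.0 + 200×3.0 + 230×3.2 + 100×4.2 = 2236.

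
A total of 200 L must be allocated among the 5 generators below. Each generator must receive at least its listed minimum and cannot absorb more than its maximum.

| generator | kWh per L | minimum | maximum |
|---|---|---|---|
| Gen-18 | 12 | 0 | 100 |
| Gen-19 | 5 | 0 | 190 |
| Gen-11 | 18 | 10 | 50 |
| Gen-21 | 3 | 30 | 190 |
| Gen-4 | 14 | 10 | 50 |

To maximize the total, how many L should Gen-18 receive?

Meeting every minimum uses 0+0+10+30+10 = 50 L, leaving 150.
Rank by kWh per L: Gen-11 18 > Gen-4 14 > Gen-18 12 > Gen-19 5 > Gen-21 3.
Give Gen-11 40 more to hit its cap of 50 ; 110 left.
Gen-4 takes 40 more to reach its cap of 50 ; 70 left.
Only 70 left; Gen-18 takes them to reach 70.

70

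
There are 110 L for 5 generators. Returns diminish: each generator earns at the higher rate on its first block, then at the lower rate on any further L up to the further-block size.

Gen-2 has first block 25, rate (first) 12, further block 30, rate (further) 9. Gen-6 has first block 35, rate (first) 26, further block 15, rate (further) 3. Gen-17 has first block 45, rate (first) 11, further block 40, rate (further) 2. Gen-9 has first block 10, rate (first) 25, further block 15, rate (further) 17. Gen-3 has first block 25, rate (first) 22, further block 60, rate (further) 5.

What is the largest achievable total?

Rank every tier by rate: Gen-6/T1 26 > Gen-9/T1 25 > Gen-3/T1 22 > Gen-9/T2 17 > Gen-2/T1 12 > Gen-17/T1 11 > Gen-2/T2 9 > Gen-3/T2 5 > Gen-6/T2 3 > Gen-17/T2 2.
Gen-6 T1 at 26: fill all 35 ; 75 left.
Gen-9/T1 (25): +10 ; 65 left.
Gen-3/T1 (22): +25 ; 40 left.
Gen-9 T2 at 17: fill all 15 ; 25 left.
Fill Gen-2 T1 block (25 at 12) ; 0 left.
Total = 26×35 + 25×10 + 22×25 + 17×15 + 12×25 = 2265.

2265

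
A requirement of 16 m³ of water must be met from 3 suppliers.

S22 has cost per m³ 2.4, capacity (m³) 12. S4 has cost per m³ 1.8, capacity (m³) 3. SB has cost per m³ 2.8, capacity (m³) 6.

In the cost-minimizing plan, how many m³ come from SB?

1

Use suppliers in increasing cost order.
S4 at 1.8: take all 3 m³ → 13 still needed.
Take 12 from S22 at 2.4 → need 1 more.
Take 1 from SB at 2.8 to finish.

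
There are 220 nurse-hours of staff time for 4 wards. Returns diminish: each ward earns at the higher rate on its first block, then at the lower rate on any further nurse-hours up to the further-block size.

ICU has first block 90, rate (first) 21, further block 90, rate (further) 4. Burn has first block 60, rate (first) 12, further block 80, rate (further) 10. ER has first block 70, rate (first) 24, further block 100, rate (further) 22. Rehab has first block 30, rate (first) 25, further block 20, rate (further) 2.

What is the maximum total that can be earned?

Order all 8 blocks by rate: Rehab/tier1 25 > ER/tier1 24 > ER/tier2 22 > ICU/tier1 21 > Burn/tier1 12 > Burn/tier2 10 > ICU/tier2 4 > Rehab/tier2 2.
Fill Rehab tier1 block (30 at 25) — 190 left.
Fill ER tier1 block (70 at 24) — 120 left.
Fill ER tier2 block (100 at 22) — 20 left.
20 remain; put them into ICU tier1 at 21.
Total = 25×30 + 24×70 + 22×100 + 21×20 = 5050.

5050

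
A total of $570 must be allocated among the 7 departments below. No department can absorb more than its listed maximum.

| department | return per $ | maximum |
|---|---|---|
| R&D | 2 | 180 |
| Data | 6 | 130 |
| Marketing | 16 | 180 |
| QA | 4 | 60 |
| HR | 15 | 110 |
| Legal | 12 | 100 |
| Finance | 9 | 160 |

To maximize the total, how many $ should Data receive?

20

Order the departments by return per $: Marketing 16 > HR 15 > Legal 12 > Finance 9 > Data 6 > QA 4 > R&D 2.
Give Marketing 180 to hit its cap of 180 ; 390 left.
Give HR 110 to hit its cap of 110 ; 280 left.
Legal takes 100 to reach its cap of 100 ; 180 left.
Finance takes 160 to reach its cap of 160 ; 20 left.
Data has room for 130 but only 20 remain, so it gets 20.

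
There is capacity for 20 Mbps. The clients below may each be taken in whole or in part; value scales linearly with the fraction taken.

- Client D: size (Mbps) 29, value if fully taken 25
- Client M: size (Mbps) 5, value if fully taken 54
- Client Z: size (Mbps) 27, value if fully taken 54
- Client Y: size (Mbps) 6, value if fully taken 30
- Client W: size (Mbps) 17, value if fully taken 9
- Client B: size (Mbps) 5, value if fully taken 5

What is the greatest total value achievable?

Rank by value-to-size ratio: Client M 54/5≈10.8, Client Y 30/6≈5, Client Z 54/27≈2, Client B 5/5≈1, Client D 25/29≈0.862, Client W 9/17≈0.529.
All 5 Mbps of Client M fit (value 54) ; 15 remain.
Client Y: take in full, 6 Mbps for value 30 ; 9 left.
Fill the last 9 Mbps with part of Client Z: 9/27 of it earns 18.
Total value = 102.

102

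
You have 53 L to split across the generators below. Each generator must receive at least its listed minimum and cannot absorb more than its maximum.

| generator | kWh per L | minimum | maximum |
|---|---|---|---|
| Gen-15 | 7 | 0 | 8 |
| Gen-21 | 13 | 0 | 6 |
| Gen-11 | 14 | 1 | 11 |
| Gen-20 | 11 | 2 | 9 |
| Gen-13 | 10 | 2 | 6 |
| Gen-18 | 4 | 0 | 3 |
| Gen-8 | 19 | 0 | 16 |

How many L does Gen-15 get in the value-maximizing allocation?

Meeting every minimum uses 0+0+1+2+2+0+0 = 5 L, leaving 48.
Highest kWh per L first: Gen-8 19 > Gen-11 14 > Gen-21 13 > Gen-20 11 > Gen-13 10 > Gen-15 7 > Gen-18 4.
Gen-8: +16 to 16 (cap) ; 32 left.
Gen-11 takes 10 more to reach its cap of 11 ; 22 left.
Give Gen-21 6 more to hit its cap of 6 ; 16 left.
Gen-20: +7 to 9 (cap) ; 9 left.
Give Gen-13 4 more to hit its cap of 6 ; 5 left.
Gen-15 has room for 8 more but only 5 remain, so it gets 5.

5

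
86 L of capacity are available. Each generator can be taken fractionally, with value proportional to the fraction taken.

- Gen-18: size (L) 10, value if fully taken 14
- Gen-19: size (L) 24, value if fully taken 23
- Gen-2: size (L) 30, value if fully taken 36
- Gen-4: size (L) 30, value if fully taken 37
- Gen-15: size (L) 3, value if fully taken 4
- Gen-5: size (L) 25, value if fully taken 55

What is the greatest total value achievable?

Sort by value density: Gen-5 55/25≈2.2, Gen-18 14/10≈1.4, Gen-15 4/3≈1.33, Gen-4 37/30≈1.23, Gen-2 36/30≈1.2, Gen-19 23/24≈0.958.
All 25 L of Gen-5 fit (value 55) — 61 remain.
Gen-18: take in full, 10 L for value 14 — 51 left.
Take all of Gen-15 (3 L, value 4) — 48 L left.
All 30 L of Gen-4 fit (value 37) — 18 remain.
18 L left: a 18/30 share of Gen-2 gives 36×18/30 = 21.6.
Total value = 131.6.

131.6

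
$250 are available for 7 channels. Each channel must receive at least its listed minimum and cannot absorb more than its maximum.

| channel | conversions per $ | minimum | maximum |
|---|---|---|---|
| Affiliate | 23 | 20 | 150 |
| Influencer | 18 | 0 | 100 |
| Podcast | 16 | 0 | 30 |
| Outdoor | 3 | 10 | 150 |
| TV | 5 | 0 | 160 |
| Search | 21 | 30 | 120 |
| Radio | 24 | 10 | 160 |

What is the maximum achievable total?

5650

Meeting every minimum uses 20+0+0+10+0+30+10 = 70 $, leaving 180.
Order the channels by conversions per $: Radio 24 > Affiliate 23 > Search 21 > Influencer 18 > Podcast 16 > TV 5 > Outdoor 3.
Radio: +150 to 160 (cap) — 30 left.
Only 30 left; Affiliate takes them to reach 50.
Total = 23×50 + 3×10 + 21×30 + 24×160 = 5650.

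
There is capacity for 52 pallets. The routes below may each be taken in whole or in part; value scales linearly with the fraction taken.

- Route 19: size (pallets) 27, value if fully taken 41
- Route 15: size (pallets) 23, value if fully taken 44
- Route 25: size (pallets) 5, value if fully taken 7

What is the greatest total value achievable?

87.8

Rank by value-to-size ratio: Route 15 44/23≈1.91, Route 19 41/27≈1.52, Route 25 7/5≈1.4.
Route 15: take in full, 23 pallets for value 44 ; 29 left.
Take all of Route 19 (27 pallets, value 41) ; 2 pallets left.
Only 2 pallets remain; take 2/5 of Route 25 for value 7×2/5 = 2.8.
Total value = 87.8.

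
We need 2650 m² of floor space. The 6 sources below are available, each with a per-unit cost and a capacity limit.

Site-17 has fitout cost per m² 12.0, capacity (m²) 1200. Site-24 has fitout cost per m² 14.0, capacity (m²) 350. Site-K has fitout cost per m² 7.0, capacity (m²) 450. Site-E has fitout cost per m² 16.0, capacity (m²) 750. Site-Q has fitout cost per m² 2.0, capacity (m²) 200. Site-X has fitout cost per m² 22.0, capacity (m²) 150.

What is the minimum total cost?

Cheapest first:
Site-Q at 2.0: take all 200 m² — 2450 still needed.
Site-K at 7.0: take all 450 m² — 2000 still needed.
Site-17 at 12.0: take all 1200 m² — 800 still needed.
Site-24 (14.0): use full 350 — 450 m² to go.
Site-E (16.0): take the remaining 450 — done.
Site-X: unused.
Cost = 200×2.0 + 450×7.0 + 1200×12.0 + 350×14.0 + 450×16.0 = 30050.

30050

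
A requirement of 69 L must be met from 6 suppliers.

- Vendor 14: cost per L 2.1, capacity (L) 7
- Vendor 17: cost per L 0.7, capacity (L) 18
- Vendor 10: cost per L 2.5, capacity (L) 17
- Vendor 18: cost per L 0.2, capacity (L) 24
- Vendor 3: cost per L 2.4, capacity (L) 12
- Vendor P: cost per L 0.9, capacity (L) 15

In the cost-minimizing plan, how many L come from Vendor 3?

5

Use suppliers in increasing cost order.
Vendor 18 (0.2): use full 24 ; 45 L to go.
Vendor 17 (0.7): use full 18 ; 27 L to go.
Take 15 from Vendor P at 0.9 ; need 12 more.
Vendor 14 (2.1): use full 7 ; 5 L to go.
Take 5 from Vendor 3 at 2.4 to finish.
Vendor 10: unused.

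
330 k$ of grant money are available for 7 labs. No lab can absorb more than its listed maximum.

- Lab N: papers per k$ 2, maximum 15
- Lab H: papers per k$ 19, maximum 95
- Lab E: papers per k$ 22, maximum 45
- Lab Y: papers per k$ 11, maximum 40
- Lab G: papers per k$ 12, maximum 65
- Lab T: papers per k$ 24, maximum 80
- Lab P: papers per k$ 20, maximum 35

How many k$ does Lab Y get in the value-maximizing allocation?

10

Order the labs by papers per k$: Lab T 24 > Lab E 22 > Lab P 20 > Lab H 19 > Lab G 12 > Lab Y 11 > Lab N 2.
Lab T: +80 to 80 (cap) ; 250 left.
Give Lab E 45 to hit its cap of 45 ; 205 left.
Give Lab P 35 to hit its cap of 35 ; 170 left.
Give Lab H 95 to hit its cap of 95 ; 75 left.
Give Lab G 65 to hit its cap of 65 ; 10 left.
Only 10 left; Lab Y takes them to reach 10.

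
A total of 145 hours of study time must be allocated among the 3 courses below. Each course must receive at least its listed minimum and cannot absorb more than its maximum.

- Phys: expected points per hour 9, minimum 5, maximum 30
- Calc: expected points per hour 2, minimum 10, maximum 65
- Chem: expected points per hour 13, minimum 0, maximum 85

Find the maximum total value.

Meeting every minimum uses 5+10+0 = 15 hours, leaving 130.
Highest expected points per hour first: Chem 13 > Phys 9 > Calc 2.
Give Chem 85 more to hit its cap of 85 → 45 left.
Give Phys 25 more to hit its cap of 30 → 20 left.
Calc has room for 55 more but only 20 remain, so it gets 30.
Total = 9×30 + 2×30 + 13×85 = 1435.

1435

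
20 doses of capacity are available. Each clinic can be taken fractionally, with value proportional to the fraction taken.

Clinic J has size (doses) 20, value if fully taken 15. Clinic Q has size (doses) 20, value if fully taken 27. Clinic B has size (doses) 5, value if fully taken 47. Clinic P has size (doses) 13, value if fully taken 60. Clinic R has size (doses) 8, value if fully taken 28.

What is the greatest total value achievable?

Rank by value-to-size ratio: Clinic B 47/5≈9.4, Clinic P 60/13≈4.62, Clinic R 28/8≈3.5, Clinic Q 27/20≈1.35, Clinic J 15/20≈0.75.
All 5 doses of Clinic B fit (value 47) → 15 remain.
Take all of Clinic P (13 doses, value 60) → 2 doses left.
Fill the last 2 doses with part of Clinic R: 2/8 of it earns 7.
Total value = 114.

114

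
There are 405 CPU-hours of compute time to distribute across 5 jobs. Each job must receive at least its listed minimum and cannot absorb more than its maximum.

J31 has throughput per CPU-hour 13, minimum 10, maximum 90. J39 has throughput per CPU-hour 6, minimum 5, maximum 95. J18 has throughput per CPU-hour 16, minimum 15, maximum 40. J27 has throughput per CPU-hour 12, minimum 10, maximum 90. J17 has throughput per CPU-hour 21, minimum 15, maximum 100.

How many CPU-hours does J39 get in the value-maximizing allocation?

85

Meeting every minimum uses 10+5+15+10+15 = 55 CPU-hours, leaving 350.
Rank by throughput per CPU-hour: J17 21 > J18 16 > J31 13 > J27 12 > J39 6.
J17: +85 to 100 (cap) — 265 left.
Give J18 25 more to hit its cap of 40 — 240 left.
J31: +80 to 90 (cap) — 160 left.
J27 takes 80 more to reach its cap of 90 — 80 left.
J39: +80 (room for 90) → 85. Pool exhausted.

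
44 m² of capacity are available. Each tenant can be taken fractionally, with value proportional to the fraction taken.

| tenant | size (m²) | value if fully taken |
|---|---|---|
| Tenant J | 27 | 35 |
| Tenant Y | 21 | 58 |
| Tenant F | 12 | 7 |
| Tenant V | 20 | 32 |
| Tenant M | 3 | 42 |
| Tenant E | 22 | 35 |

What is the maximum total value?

Rank by value-to-size ratio: Tenant M 42/3≈14, Tenant Y 58/21≈2.76, Tenant V 32/20≈1.6, Tenant E 35/22≈1.59, Tenant J 35/27≈1.3, Tenant F 7/12≈0.583.
Tenant M: take in full, 3 m² for value 42 ; 41 left.
All 21 m² of Tenant Y fit (value 58) ; 20 remain.
Tenant V: take in full, 20 m² for value 32 ; 0 left.
Total value = 132.

132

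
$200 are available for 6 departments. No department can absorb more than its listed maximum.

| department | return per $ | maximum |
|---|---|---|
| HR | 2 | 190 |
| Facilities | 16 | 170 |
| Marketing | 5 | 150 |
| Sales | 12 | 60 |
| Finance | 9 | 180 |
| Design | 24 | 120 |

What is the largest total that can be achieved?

4160

Order the departments by return per $: Design 24 > Facilities 16 > Sales 12 > Finance 9 > Marketing 5 > HR 2.
Design takes 120 to reach its cap of 120 ; 80 left.
Facilities: +80 (room for 170) → 80. Pool exhausted.
Total = 16×80 + 24×120 = 4160.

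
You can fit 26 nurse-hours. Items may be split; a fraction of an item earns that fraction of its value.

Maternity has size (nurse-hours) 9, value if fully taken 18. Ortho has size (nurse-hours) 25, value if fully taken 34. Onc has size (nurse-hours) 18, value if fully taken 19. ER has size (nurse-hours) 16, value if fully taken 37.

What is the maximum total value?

Sort by value density: ER 37/16≈2.31, Maternity 18/9≈2, Ortho 34/25≈1.36, Onc 19/18≈1.06.
All 16 nurse-hours of ER fit (value 37) — 10 remain.
Maternity: take in full, 9 nurse-hours for value 18 — 1 left.
Only 1 nurse-hours remain; take 1/25 of Ortho for value 34×1/25 = 1.36.
Total value = 56.36.

56.36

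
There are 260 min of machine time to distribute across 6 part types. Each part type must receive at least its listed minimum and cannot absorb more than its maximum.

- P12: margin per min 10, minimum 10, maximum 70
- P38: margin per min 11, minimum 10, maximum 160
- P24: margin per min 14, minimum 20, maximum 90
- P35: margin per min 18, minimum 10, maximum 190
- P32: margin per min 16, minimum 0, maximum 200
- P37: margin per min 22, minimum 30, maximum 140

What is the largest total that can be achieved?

Meeting every minimum uses 10+10+20+10+0+30 = 80 min, leaving 180.
Order the part types by margin per min: P37 22 > P35 18 > P32 16 > P24 14 > P38 11 > P12 10.
P37 takes 110 more to reach its cap of 140 → 70 left.
Only 70 left; P35 takes them to reach 80.
Total = 10×10 + 11×10 + 14×20 + 18×80 + 22×140 = 5010.

5010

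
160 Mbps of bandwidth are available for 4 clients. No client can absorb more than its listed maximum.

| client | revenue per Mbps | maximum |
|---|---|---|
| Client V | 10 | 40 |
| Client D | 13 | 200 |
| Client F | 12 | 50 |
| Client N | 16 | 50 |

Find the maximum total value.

2230

Highest revenue per Mbps first: Client N 16 > Client D 13 > Client F 12 > Client V 10.
Give Client N 50 to hit its cap of 50 → 110 left.
Client D: +110 (room for 200) → 110. Pool exhausted.
Total = 13×110 + 16×50 = 2230.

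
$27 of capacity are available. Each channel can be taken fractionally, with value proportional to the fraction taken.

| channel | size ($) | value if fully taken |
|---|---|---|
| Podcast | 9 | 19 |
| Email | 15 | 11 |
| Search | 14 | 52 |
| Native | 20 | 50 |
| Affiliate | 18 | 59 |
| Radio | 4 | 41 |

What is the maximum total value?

122.5

Sort by value density: Radio 41/4≈10.2, Search 52/14≈3.71, Affiliate 59/18≈3.28, Native 50/20≈2.5, Podcast 19/9≈2.11, Email 11/15≈0.733.
All 4 $ of Radio fit (value 41) ; 23 remain.
All 14 $ of Search fit (value 52) ; 9 remain.
Only 9 $ remain; take 9/18 of Affiliate for value 59×9/18 = 29.5.
Total value = 122.5.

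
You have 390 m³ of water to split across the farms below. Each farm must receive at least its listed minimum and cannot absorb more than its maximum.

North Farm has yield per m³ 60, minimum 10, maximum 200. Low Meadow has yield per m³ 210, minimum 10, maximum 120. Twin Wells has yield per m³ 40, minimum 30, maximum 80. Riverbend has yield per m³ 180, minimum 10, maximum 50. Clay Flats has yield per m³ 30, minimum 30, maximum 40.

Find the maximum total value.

45900

Meeting every minimum uses 10+10+30+10+30 = 90 m³, leaving 300.
Rank by yield per m³: Low Meadow 210 > Riverbend 180 > North Farm 60 > Twin Wells 40 > Clay Flats 30.
Give Low Meadow 110 more to hit its cap of 120 ; 190 left.
Riverbend takes 40 more to reach its cap of 50 ; 150 left.
North Farm: +150 (room for 190) → 160. Pool exhausted.
Total = 60×160 + 210×120 + 40×30 + 180×50 + 30×30 = 45900.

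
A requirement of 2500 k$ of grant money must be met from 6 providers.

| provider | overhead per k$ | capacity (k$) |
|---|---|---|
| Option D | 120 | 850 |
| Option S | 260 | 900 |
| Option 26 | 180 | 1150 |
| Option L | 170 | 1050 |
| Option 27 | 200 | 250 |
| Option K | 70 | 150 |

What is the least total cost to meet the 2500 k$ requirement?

Cheapest first:
Take 150 from Option K at 70 — need 2350 more.
Take 850 from Option D at 120 — need 1500 more.
Option L (170): use full 1050 — 450 k$ to go.
Take 450 from Option 26 at 180 to finish.
Option 27, Option S: unused.
Cost = 150×70 + 850×120 + 1050×170 + 450×180 = 372000.

372000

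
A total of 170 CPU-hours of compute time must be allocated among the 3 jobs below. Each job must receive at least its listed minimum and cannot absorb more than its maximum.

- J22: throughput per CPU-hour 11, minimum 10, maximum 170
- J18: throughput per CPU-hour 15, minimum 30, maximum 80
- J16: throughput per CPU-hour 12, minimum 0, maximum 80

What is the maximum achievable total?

Meeting every minimum uses 10+30+0 = 40 CPU-hours, leaving 130.
Highest throughput per CPU-hour first: J18 15 > J16 12 > J22 11.
Give J18 50 more to hit its cap of 80 → 80 left.
Give J16 80 more to hit its cap of 80 → 0 left.
Total = 11×10 + 15×80 + 12×80 = 2270.

2270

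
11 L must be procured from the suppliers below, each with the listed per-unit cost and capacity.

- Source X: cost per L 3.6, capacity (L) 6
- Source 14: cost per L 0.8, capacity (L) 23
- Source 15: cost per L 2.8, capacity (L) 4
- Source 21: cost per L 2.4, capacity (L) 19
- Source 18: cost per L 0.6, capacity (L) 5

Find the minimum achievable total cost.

Use suppliers in increasing cost order.
Source 18 at 0.6: take all 5 L → 6 still needed.
Take 6 from Source 14 at 0.8 to finish.
Source 21, Source 15, Source X: unused.
Cost = 5×0.6 + 6×0.8 = 7.8.

7.8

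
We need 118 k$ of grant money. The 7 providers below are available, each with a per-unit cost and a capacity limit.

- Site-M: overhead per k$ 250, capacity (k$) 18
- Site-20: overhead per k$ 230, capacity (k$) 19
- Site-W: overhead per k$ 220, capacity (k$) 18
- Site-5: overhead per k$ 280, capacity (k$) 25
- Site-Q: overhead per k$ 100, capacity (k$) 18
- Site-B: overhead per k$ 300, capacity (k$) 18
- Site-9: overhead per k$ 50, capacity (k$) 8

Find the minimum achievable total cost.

25630

Cheapest first:
Site-9 (50): use full 8 — 110 k$ to go.
Site-Q (100): use full 18 — 92 k$ to go.
Take 18 from Site-W at 220 — need 74 more.
Site-20 at 230: take all 19 k$ — 55 still needed.
Site-M (250): use full 18 — 37 k$ to go.
Site-5 (280): use full 25 — 12 k$ to go.
Take 12 from Site-B at 300 to finish.
Cost = 8×50 + 18×100 + 18×220 + 19×230 + 18×250 + 25×280 + 12×300 = 25630.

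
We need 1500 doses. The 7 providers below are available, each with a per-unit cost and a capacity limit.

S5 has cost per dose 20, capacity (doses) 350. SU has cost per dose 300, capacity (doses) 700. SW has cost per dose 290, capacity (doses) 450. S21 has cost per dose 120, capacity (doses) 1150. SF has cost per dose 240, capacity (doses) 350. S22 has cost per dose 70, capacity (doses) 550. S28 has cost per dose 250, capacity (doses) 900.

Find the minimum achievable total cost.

117500

Cheapest first:
S5 (20): use full 350 — 1150 doses to go.
S22 at 70: take all 550 doses — 600 still needed.
S21 at 120: take 600 of its 1150 — requirement met.
SF, S28, SW, SU: unused.
Cost = 350×20 + 550×70 + 600×120 = 117500.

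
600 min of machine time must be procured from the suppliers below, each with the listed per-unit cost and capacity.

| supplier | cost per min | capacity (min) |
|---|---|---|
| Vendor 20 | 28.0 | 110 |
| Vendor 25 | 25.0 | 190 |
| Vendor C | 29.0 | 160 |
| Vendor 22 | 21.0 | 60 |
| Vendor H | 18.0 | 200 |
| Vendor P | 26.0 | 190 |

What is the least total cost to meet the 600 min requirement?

Cheapest first:
Take 200 from Vendor H at 18.0 → need 400 more.
Vendor 22 at 21.0: take all 60 min → 340 still needed.
Vendor 25 at 25.0: take all 190 min → 150 still needed.
Vendor P (26.0): take the remaining 150 → done.
Vendor 20, Vendor C: unused.
Cost = 200×18.0 + 60×21.0 + 190×25.0 + 150×26.0 = 13510.

13510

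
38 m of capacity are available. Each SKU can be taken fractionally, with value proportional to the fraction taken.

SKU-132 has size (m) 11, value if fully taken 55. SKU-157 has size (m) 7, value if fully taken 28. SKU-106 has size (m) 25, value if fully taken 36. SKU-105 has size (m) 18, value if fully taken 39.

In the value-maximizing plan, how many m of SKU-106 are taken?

2

Rank by value-to-size ratio: SKU-132 55/11≈5, SKU-157 28/7≈4, SKU-105 39/18≈2.17, SKU-106 36/25≈1.44.
All 11 m of SKU-132 fit (value 55) → 27 remain.
Take all of SKU-157 (7 m, value 28) → 20 m left.
Take all of SKU-105 (18 m, value 39) → 2 m left.
Only 2 m remain; take 2/25 of SKU-106 for value 36×2/25 = 2.88.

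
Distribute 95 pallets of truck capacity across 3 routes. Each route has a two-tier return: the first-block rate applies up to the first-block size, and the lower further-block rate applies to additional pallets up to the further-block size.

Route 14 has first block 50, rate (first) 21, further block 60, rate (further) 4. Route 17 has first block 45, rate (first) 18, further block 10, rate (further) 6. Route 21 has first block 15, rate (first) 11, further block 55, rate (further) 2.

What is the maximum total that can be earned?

1860

Rank every tier by rate: Route 14/T1 21 > Route 17/T1 18 > Route 21/T1 11 > Route 17/T2 6 > Route 14/T2 4 > Route 21/T2 2.
Route 14 T1 at 21: fill all 50 ; 45 left.
Route 17/T1 (18): +45 ; 0 left.
Total = 21×50 + 18×45 = 1860.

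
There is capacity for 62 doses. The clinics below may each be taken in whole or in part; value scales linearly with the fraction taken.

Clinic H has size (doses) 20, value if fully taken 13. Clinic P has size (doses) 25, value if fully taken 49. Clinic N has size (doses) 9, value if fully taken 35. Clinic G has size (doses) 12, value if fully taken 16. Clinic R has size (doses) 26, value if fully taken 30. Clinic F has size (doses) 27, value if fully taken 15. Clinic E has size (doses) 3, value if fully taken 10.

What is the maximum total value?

Rank by value-to-size ratio: Clinic N 35/9≈3.89, Clinic E 10/3≈3.33, Clinic P 49/25≈1.96, Clinic G 16/12≈1.33, Clinic R 30/26≈1.15, Clinic H 13/20≈0.65, Clinic F 15/27≈0.556.
Clinic N: take in full, 9 doses for value 35 → 53 left.
Take all of Clinic E (3 doses, value 10) → 50 doses left.
Clinic P: take in full, 25 doses for value 49 → 25 left.
All 12 doses of Clinic G fit (value 16) → 13 remain.
Only 13 doses remain; take 13/26 of Clinic R for value 30×13/26 = 15.
Total value = 125.

125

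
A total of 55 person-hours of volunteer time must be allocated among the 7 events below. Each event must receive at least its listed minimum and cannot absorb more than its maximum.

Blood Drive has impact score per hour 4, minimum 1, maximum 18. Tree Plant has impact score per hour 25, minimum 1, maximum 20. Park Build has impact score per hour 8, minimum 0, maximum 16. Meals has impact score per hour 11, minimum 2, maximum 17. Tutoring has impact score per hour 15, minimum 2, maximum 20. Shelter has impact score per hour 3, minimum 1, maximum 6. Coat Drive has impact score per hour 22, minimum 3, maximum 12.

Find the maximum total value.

Meeting every minimum uses 1+1+0+2+2+1+3 = 10 person-hours, leaving 45.
Highest impact score per hour first: Tree Plant 25 > Coat Drive 22 > Tutoring 15 > Meals 11 > Park Build 8 > Blood Drive 4 > Shelter 3.
Tree Plant: +19 to 20 (cap) — 26 left.
Coat Drive takes 9 more to reach its cap of 12 — 17 left.
Tutoring has room for 18 more but only 17 remain, so it gets 19.
Total = 4×1 + 25×20 + 11×2 + 15×19 + 3×1 + 22×12 = 1078.

1078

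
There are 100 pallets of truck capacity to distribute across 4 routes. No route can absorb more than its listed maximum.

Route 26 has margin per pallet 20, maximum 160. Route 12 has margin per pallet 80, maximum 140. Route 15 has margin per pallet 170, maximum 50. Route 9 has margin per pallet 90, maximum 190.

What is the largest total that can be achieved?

13000

Highest margin per pallet first: Route 15 170 > Route 9 90 > Route 12 80 > Route 26 20.
Route 15: +50 to 50 (cap) → 50 left.
Only 50 left; Route 9 takes them to reach 50.
Total = 170×50 + 90×50 = 13000.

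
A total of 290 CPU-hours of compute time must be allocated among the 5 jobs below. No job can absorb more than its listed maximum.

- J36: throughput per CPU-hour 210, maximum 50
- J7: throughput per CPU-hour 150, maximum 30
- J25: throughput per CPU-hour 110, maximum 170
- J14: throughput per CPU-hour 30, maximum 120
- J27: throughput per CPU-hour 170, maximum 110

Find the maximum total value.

44700

Highest throughput per CPU-hour first: J36 210 > J27 170 > J7 150 > J25 110 > J14 30.
J36: +50 to 50 (cap) ; 240 left.
J27: +110 to 110 (cap) ; 130 left.
J7: +30 to 30 (cap) ; 100 left.
J25 has room for 170 but only 100 remain, so it gets 100.
Total = 210×50 + 150×30 + 110×100 + 170×110 = 44700.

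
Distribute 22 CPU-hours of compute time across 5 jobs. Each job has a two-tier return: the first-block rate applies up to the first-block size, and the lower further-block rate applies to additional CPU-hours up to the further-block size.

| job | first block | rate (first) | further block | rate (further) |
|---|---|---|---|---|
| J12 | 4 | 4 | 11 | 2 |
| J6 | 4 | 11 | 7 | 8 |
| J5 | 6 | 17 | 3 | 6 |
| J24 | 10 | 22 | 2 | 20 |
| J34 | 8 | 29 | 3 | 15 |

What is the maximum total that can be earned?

526

Rank every tier by rate: J34/tier1 29 > J24/tier1 22 > J24/tier2 20 > J5/tier1 17 > J34/tier2 15 > J6/tier1 11 > J6/tier2 8 > J5/tier2 6 > J12/tier1 4 > J12/tier2 2.
Fill J34 tier1 block (8 at 29) — 14 left.
Fill J24 tier1 block (10 at 22) — 4 left.
Fill J24 tier2 block (2 at 20) — 2 left.
2 remain; put them into J5 tier1 at 17.
Total = 29×8 + 22×10 + 20×2 + 17×2 = 526.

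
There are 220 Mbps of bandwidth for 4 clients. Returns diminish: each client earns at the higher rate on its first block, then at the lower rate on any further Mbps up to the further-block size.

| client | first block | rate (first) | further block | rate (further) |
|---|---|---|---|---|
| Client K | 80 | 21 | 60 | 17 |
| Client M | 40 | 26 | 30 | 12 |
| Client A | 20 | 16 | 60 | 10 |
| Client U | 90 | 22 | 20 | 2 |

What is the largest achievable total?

4870

Order all 8 blocks by rate: Client M/T1 26 > Client U/T1 22 > Client K/T1 21 > Client K/T2 17 > Client A/T1 16 > Client M/T2 12 > Client A/T2 10 > Client U/T2 2.
Client M/T1 (26): +40 → 180 left.
Client U T1 at 22: fill all 90 → 90 left.
Fill Client K T1 block (80 at 21) → 10 left.
10 remain; put them into Client K T2 at 17.
Total = 26×40 + 22×90 + 21×80 + 17×10 = 4870.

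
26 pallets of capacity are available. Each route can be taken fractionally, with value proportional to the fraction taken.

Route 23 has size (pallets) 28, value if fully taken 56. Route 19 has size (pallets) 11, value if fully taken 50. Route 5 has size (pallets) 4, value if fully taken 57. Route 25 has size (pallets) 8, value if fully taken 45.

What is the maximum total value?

158

Rank by value-to-size ratio: Route 5 57/4≈14.2, Route 25 45/8≈5.62, Route 19 50/11≈4.55, Route 23 56/28≈2.
All 4 pallets of Route 5 fit (value 57) — 22 remain.
Take all of Route 25 (8 pallets, value 45) — 14 pallets left.
Route 19: take in full, 11 pallets for value 50 — 3 left.
3 pallets left: a 3/28 share of Route 23 gives 56×3/28 = 6.
Total value = 158.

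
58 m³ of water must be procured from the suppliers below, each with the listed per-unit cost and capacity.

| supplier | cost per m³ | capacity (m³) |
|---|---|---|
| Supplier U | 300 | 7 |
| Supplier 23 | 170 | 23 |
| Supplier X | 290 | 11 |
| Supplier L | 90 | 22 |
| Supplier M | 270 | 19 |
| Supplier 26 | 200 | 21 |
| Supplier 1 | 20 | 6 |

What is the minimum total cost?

7410

Fill from the cheapest supplier first.
Supplier 1 (20): use full 6 — 52 m³ to go.
Take 22 from Supplier L at 90 — need 30 more.
Take 23 from Supplier 23 at 170 — need 7 more.
Take 7 from Supplier 26 at 200 to finish.
Supplier M, Supplier X, Supplier U: unused.
Cost = 6×20 + 22×90 + 23×170 + 7×200 = 7410.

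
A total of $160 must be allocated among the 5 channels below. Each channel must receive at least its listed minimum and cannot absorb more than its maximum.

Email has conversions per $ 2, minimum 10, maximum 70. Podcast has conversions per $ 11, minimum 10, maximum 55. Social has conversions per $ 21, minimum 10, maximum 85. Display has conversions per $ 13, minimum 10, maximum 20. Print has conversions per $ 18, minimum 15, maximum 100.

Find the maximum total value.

Meeting every minimum uses 10+10+10+10+15 = 55 $, leaving 105.
Order the channels by conversions per $: Social 21 > Print 18 > Display 13 > Podcast 11 > Email 2.
Give Social 75 more to hit its cap of 85 — 30 left.
Print: +30 (room for 85) → 45. Pool exhausted.
Total = 2×10 + 11×10 + 21×85 + 13×10 + 18×45 = 2855.

2855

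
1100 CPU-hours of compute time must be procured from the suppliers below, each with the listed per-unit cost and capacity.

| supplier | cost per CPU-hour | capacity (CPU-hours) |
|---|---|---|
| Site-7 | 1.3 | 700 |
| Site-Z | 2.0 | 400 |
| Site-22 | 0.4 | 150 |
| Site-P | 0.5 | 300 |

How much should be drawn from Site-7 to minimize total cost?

Cheapest first:
Site-22 (0.4): use full 150 → 950 CPU-hours to go.
Site-P (0.5): use full 300 → 650 CPU-hours to go.
Site-7 (1.3): take the remaining 650 → done.
Site-Z: unused.

650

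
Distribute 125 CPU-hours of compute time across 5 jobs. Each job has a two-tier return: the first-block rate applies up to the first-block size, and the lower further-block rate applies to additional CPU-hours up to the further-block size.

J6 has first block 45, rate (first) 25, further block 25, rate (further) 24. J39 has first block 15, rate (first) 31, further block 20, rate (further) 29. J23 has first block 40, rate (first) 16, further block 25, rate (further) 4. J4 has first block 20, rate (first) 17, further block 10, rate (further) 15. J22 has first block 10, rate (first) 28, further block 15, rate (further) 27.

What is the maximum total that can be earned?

Treat each block as its own option and order by rate: J39/T1 31 > J39/T2 29 > J22/T1 28 > J22/T2 27 > J6/T1 25 > J6/T2 24 > J4/T1 17 > J23/T1 16 > J4/T2 15 > J23/T2 4.
J39 T1 at 31: fill all 15 ; 110 left.
Fill J39 T2 block (20 at 29) ; 90 left.
J22 T1 at 28: fill all 10 ; 80 left.
Fill J22 T2 block (15 at 27) ; 65 left.
Fill J6 T1 block (45 at 25) ; 20 left.
20 remain; put them into J6 T2 at 24.
Total = 31×15 + 29×20 + 28×10 + 27×15 + 25×45 + 24×20 = 3335.

3335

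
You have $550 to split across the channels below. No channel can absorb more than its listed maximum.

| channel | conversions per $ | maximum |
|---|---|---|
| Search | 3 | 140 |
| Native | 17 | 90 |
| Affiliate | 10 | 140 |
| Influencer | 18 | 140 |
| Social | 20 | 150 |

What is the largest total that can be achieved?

8540

Highest conversions per $ first: Social 20 > Influencer 18 > Native 17 > Affiliate 10 > Search 3.
Social: +150 to 150 (cap) → 400 left.
Influencer: +140 to 140 (cap) → 260 left.
Native takes 90 to reach its cap of 90 → 170 left.
Give Affiliate 140 to hit its cap of 140 → 30 left.
Search has room for 140 but only 30 remain, so it gets 30.
Total = 3×30 + 17×90 + 10×140 + 18×140 + 20×150 = 8540.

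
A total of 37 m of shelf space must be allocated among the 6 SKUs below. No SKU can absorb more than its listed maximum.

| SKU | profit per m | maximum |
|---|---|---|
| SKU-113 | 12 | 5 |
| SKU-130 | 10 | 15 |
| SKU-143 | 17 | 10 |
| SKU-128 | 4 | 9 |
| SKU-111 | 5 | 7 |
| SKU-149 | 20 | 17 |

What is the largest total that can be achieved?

620

Rank by profit per m: SKU-149 20 > SKU-143 17 > SKU-113 12 > SKU-130 10 > SKU-111 5 > SKU-128 4.
Give SKU-149 17 to hit its cap of 17 ; 20 left.
Give SKU-143 10 to hit its cap of 10 ; 10 left.
SKU-113 takes 5 to reach its cap of 5 ; 5 left.
SKU-130 has room for 15 but only 5 remain, so it gets 5.
Total = 12×5 + 10×5 + 17×10 + 20×17 = 620.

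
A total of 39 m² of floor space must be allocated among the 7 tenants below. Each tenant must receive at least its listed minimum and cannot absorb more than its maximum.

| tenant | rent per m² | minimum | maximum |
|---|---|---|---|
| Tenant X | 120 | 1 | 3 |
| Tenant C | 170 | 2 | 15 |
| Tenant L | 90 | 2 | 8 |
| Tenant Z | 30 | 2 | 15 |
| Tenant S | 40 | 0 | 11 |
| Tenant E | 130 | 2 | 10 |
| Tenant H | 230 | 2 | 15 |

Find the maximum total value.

Meeting every minimum uses 1+2+2+2+0+2+2 = 11 m², leaving 28.
Rank by rent per m²: Tenant H 230 > Tenant C 170 > Tenant E 130 > Tenant X 120 > Tenant L 90 > Tenant S 40 > Tenant Z 30.
Give Tenant H 13 more to hit its cap of 15 — 15 left.
Tenant C takes 13 more to reach its cap of 15 — 2 left.
Only 2 left; Tenant E takes them to reach 4.
Total = 120×1 + 170×15 + 90×2 + 30×2 + 130×4 + 230×15 = 6880.

6880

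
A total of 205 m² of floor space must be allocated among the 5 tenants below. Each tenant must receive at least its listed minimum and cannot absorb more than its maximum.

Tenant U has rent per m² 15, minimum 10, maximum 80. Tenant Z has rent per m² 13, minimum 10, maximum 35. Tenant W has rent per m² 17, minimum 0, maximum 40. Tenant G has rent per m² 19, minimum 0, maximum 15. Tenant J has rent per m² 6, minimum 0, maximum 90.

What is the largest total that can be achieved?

2830

Meeting every minimum uses 10+10+0+0+0 = 20 m², leaving 185.
Order the tenants by rent per m²: Tenant G 19 > Tenant W 17 > Tenant U 15 > Tenant Z 13 > Tenant J 6.
Tenant G takes 15 more to reach its cap of 15 → 170 left.
Tenant W takes 40 more to reach its cap of 40 → 130 left.
Give Tenant U 70 more to hit its cap of 80 → 60 left.
Give Tenant Z 25 more to hit its cap of 35 → 35 left.
Only 35 left; Tenant J takes them to reach 35.
Total = 15×80 + 13×35 + 17×40 + 19×15 + 6×35 = 2830.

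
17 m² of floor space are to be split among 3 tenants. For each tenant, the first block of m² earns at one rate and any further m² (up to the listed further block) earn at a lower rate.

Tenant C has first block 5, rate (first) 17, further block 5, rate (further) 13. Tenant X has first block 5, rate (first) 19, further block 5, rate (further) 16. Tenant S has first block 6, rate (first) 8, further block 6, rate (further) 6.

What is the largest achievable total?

Treat each block as its own option and order by rate: Tenant X/tier1 19 > Tenant C/tier1 17 > Tenant X/tier2 16 > Tenant C/tier2 13 > Tenant S/tier1 8 > Tenant S/tier2 6.
Fill Tenant X tier1 block (5 at 19) → 12 left.
Tenant C tier1 at 17: fill all 5 → 7 left.
Tenant X/tier2 (16): +5 → 2 left.
Tenant C tier2 at 13: only 2 left, fill 2.
Total = 19×5 + 17×5 + 16×5 + 13×2 = 286.

286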